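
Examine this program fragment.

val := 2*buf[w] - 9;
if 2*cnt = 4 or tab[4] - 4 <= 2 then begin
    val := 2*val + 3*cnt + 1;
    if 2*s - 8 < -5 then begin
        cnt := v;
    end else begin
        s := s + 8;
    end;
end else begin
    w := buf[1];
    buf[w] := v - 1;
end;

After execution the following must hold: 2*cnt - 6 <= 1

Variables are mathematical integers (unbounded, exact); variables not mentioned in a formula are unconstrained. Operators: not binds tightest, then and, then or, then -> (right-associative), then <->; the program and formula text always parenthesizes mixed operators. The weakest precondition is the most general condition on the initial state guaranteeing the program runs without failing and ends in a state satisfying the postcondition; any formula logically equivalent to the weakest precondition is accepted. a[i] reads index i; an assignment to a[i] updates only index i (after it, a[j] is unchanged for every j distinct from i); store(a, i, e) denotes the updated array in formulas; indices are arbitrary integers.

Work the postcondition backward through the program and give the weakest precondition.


Working backward. After the program, the postcondition 2*cnt - 6 <= 1 must hold; in canonical form it is 2*cnt <= 7.
Then branch requires (2*s < 3 -> 2*v <= 7) and ((not (2*s < 3)) -> 2*cnt <= 7); else branch requires 2*cnt <= 7.
Before the if: ((2*cnt = 4 or tab[4] <= 6) -> ((2*s < 3 -> 2*v <= 7) and ((not (2*s < 3)) -> 2*cnt <= 7))) and ((not (2*cnt = 4 or tab[4] <= 6)) -> 2*cnt <= 7)
Before val := 2*buf[w] - 9: ((2*cnt = 4 or tab[4] <= 6) -> ((2*s < 3 -> 2*v <= 7) and ((not (2*s < 3)) -> 2*cnt <= 7))) and ((not (2*cnt = 4 or tab[4] <= 6)) -> 2*cnt <= 7)
Answer: WP = ((2*cnt = 4 or tab[4] <= 6) -> ((2*s < 3 -> 2*v <= 7) and ((not (2*s < 3)) -> 2*cnt <= 7))) and ((not (2*cnt = 4 or tab[4] <= 6)) -> 2*cnt <= 7)


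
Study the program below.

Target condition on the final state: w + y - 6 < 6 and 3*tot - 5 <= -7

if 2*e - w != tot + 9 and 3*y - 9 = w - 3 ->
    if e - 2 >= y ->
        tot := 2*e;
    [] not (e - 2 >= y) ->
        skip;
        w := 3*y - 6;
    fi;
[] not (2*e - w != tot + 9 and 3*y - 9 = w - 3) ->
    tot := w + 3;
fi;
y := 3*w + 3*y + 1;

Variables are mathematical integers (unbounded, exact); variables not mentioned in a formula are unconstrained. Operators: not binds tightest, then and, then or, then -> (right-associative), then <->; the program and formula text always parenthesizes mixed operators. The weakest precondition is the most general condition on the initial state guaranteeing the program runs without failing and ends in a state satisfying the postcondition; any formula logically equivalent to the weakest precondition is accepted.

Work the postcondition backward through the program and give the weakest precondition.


Working backward. After the program, the postcondition w + y - 6 < 6 and 3*tot - 5 <= -7 must hold; in canonical form it is w + y < 12 and 3*tot <= -2.
Before y := 3*w + 3*y + 1: 4*w + 3*y < 11 and 3*tot <= -2
Then branch requires (e >= y + 2 -> (4*w + 3*y < 11 and 6*e <= -2)) and ((not (e >= y + 2)) -> (15*y < 35 and 3*tot <= -2)); else branch requires 4*w + 3*y < 11 and 3*w <= -11.
Before the if: ((2*e != tot + w + 9 and 3*y = w + 6) -> ((e >= y + 2 -> (4*w + 3*y < 11 and 6*e <= -2)) and ((not (e >= y + 2)) -> (15*y < 35 and 3*tot <= -2)))) and ((not (2*e != tot + w + 9 and 3*y = w + 6)) -> (4*w + 3*y < 11 and 3*w <= -11))
Answer: WP = ((2*e != tot + w + 9 and 3*y = w + 6) -> ((e >= y + 2 -> (4*w + 3*y < 11 and 6*e <= -2)) and ((not (e >= y + 2)) -> (15*y < 35 and 3*tot <= -2)))) and ((not (2*e != tot + w + 9 and 3*y = w + 6)) -> (4*w + 3*y < 11 and 3*w <= -11))


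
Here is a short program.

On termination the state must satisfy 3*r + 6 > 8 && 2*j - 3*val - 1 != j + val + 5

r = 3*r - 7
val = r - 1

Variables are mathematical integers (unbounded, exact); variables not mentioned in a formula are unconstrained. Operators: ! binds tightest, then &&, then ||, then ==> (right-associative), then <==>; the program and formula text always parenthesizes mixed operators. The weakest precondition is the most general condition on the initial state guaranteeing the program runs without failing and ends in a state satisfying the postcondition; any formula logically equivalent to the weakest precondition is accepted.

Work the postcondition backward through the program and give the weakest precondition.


Working backward. After the program, the postcondition 3*r + 6 > 8 && 2*j - 3*val - 1 != j + val + 5 must hold; in canonical form it is 3*r > 2 && j != 4*val + 6.
Before val := r - 1: 3*r > 2 && j != 4*r + 2
Before r := 3*r - 7: 9*r > 23 && j != 12*r - 26
Answer: WP = 9*r > 23 && j != 12*r - 26


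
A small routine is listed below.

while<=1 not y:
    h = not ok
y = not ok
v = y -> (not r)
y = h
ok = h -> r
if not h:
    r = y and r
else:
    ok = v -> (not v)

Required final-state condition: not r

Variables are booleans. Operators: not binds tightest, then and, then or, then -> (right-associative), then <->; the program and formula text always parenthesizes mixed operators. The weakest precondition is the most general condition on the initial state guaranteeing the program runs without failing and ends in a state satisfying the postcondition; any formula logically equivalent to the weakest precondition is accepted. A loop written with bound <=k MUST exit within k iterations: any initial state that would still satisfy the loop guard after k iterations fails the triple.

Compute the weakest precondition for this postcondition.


Working backward. After the program, not r must hold.
Then branch requires not (y and r); else branch requires not r.
Before the if: ((not h) -> (not (y and r))) and (h -> (not r))
Before ok := h -> r: ((not h) -> (not (y and r))) and (h -> (not r))
Before y := h: ((not h) -> (not (h and r))) and (h -> (not r))
Before v := y -> (not r): ((not h) -> (not (h and r))) and (h -> (not r))
Before y := not ok: ((not h) -> (not (h and r))) and (h -> (not r))
Before the loop (bound <=1), unroll the exhaustion recursion (WP_0 = exit-now case; WP_j = one more guarded iteration, up to j = 1):
  WP_0: y and ((not h) -> (not (h and r))) and (h -> (not r))
  WP_1: ((not y) -> (y and (ok -> (not ((not ok) and r))) and ((not ok) -> (not r)))) and (y -> (((not h) -> (not (h and r))) and (h -> (not r))))
So before the loop: ((not y) -> (y and (ok -> (not ((not ok) and r))) and ((not ok) -> (not r)))) and (y -> (((not h) -> (not (h and r))) and (h -> (not r))))
Answer: WP = ((not y) -> (y and (ok -> (not ((not ok) and r))) and ((not ok) -> (not r)))) and (y -> (((not h) -> (not (h and r))) and (h -> (not r))))


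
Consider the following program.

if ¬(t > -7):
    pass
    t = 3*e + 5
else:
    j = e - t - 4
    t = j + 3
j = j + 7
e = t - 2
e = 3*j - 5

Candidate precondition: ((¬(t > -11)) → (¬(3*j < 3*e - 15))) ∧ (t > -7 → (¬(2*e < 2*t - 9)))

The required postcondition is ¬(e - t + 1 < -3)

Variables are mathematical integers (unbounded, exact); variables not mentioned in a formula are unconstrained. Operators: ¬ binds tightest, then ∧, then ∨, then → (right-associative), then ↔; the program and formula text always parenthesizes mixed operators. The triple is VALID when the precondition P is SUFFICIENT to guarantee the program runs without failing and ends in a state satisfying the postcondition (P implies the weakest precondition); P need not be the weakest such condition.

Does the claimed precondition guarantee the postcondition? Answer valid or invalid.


Working backward. After the program, the postcondition ¬(e - t + 1 < -3) must hold; in canonical form it is ¬(e < t - 4).
Before e := 3*j - 5: ¬(3*j < t + 1)
Before e := t - 2: ¬(3*j < t + 1)
Before j := j + 7: ¬(3*j < t - 20)
Then branch requires ¬(3*j < 3*e - 15); else branch requires ¬(2*e < 2*t - 9).
Before the if: ((¬(t > -7)) → (¬(3*j < 3*e - 15))) ∧ (t > -7 → (¬(2*e < 2*t - 9)))
The weakest precondition is ((¬(t > -7)) → (¬(3*j < 3*e - 15))) ∧ (t > -7 → (¬(2*e < 2*t - 9))).
Check whether ((¬(t > -11)) → (¬(3*j < 3*e - 15))) ∧ (t > -7 → (¬(2*e < 2*t - 9))) implies it.
Countermodel: at the initial state e = 0, j = -6, t = -7, the precondition holds but the weakest precondition fails.
Answer: invalid


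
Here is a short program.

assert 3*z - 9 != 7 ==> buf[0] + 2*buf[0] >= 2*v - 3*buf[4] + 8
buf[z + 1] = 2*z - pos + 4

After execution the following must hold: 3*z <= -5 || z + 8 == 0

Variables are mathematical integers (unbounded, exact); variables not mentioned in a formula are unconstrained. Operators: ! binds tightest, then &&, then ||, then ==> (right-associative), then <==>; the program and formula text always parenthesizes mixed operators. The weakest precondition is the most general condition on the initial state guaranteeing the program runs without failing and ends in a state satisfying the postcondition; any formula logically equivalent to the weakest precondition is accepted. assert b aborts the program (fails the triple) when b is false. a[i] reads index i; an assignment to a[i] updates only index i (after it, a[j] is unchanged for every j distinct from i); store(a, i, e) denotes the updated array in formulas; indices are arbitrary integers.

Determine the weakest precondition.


Working backward. After the program, the postcondition 3*z <= -5 || z + 8 == 0 must hold; in canonical form it is 3*z <= -5 || z == -8.
Before buf[z + 1] := 2*z - pos + 4: 3*z <= -5 || z == -8
Before assert 3*z - 9 != 7 ==> buf[0] + 2*buf[0] >= 2*v - 3*buf[4] + 8: (3*z != 16 ==> 3*buf[0] + 3*buf[4] >= 2*v + 8) && (3*z <= -5 || z == -8)
Answer: WP = (3*z != 16 ==> 3*buf[0] + 3*buf[4] >= 2*v + 8) && (3*z <= -5 || z == -8)


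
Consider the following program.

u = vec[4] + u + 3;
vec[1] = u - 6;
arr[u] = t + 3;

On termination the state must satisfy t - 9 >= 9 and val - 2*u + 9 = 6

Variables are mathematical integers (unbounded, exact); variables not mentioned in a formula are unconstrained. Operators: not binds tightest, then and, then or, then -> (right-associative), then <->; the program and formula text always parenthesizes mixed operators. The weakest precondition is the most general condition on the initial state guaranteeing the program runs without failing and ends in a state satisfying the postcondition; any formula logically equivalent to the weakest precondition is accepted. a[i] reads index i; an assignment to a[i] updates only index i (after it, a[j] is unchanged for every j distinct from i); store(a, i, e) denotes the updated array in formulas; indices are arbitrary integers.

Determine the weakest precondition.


Working backward. After the program, the postcondition t - 9 >= 9 and val - 2*u + 9 = 6 must hold; in canonical form it is t >= 18 and val = 2*u - 3.
Before arr[u] := t + 3: t >= 18 and val = 2*u - 3
Before vec[1] := u - 6: t >= 18 and val = 2*u - 3
Before u := vec[4] + u + 3: t >= 18 and val = 2*vec[4] + 2*u + 3
Answer: WP = t >= 18 and val = 2*vec[4] + 2*u + 3


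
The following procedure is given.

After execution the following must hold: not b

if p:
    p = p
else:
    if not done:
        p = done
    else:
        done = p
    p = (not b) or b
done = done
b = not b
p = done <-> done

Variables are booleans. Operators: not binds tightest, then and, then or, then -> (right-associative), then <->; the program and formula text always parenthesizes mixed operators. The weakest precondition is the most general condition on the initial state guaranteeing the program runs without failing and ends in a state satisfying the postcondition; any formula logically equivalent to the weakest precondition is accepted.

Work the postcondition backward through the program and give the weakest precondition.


Working backward. After the program, not b must hold.
Before p := done <-> done: not b
Before b := not b: b
Before done := done: b
Then branch requires b; else branch requires ((not done) -> b) and (done -> b).
Before the if: (p -> b) and ((not p) -> (((not done) -> b) and (done -> b)))
Answer: WP = (p -> b) and ((not p) -> (((not done) -> b) and (done -> b)))


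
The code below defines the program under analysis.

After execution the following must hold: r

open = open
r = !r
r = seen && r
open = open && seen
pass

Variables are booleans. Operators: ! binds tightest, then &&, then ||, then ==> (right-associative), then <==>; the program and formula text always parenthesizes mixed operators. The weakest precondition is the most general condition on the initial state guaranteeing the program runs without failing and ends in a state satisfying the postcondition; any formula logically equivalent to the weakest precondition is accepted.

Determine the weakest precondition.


Working backward. After the program, r must hold.
Before skip: r
Before open := open && seen: r
Before r := seen && r: seen && r
Before r := !r: seen && (!r)
Before open := open: seen && (!r)
Answer: WP = seen && (!r)


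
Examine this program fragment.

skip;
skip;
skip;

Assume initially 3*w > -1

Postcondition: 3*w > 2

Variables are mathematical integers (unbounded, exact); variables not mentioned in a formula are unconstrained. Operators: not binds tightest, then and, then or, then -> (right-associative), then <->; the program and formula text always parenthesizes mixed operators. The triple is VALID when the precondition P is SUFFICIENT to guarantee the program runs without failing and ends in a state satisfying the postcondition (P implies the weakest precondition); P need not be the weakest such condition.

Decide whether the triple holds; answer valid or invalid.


Working backward. After the program, 3*w > 2 must hold.
Before skip: 3*w > 2
Before skip: 3*w > 2
Before skip: 3*w > 2
The weakest precondition is 3*w > 2.
Check whether 3*w > -1 implies it.
Countermodel: at the initial state w = 0, the precondition holds but the weakest precondition fails.
Answer: invalid


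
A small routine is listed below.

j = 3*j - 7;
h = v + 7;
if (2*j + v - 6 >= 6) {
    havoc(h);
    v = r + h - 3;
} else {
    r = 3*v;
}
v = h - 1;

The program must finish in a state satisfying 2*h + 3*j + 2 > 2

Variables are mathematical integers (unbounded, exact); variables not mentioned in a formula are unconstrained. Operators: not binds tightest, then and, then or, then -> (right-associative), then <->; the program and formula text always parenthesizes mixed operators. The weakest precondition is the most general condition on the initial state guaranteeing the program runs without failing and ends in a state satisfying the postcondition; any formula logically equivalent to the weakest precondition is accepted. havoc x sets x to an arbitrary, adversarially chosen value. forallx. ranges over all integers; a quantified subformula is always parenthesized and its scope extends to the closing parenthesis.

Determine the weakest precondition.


Working backward. After the program, the postcondition 2*h + 3*j + 2 > 2 must hold; in canonical form it is 2*h + 3*j > 0.
Before v := h - 1: 2*h + 3*j > 0
Then branch requires forall h_1. 2*h_1 + 3*j > 0; else branch requires 2*h + 3*j > 0.
Before the if: (2*j + v >= 12 -> (forall h_1. 2*h_1 + 3*j > 0)) and ((not (2*j + v >= 12)) -> 2*h + 3*j > 0)
Before h := v + 7: (2*j + v >= 12 -> (forall h_1. 2*h_1 + 3*j > 0)) and ((not (2*j + v >= 12)) -> 3*j + 2*v > -14)
Before j := 3*j - 7: (6*j + v >= 26 -> (forall h_1. 2*h_1 + 9*j > 21)) and ((not (6*j + v >= 26)) -> 9*j + 2*v > 7)
Answer: WP = (6*j + v >= 26 -> (forall h_1. 2*h_1 + 9*j > 21)) and ((not (6*j + v >= 26)) -> 9*j + 2*v > 7)


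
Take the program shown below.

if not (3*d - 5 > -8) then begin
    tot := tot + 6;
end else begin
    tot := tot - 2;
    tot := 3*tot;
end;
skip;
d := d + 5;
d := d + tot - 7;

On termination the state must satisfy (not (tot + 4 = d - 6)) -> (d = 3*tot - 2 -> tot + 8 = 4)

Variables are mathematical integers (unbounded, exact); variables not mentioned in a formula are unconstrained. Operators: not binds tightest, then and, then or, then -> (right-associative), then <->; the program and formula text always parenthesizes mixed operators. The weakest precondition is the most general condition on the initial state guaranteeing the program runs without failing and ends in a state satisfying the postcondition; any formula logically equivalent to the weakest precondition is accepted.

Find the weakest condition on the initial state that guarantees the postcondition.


Working backward. After the program, the postcondition (not (tot + 4 = d - 6)) -> (d = 3*tot - 2 -> tot + 8 = 4) must hold; in canonical form it is (not (tot = d - 10)) -> (d = 3*tot - 2 -> tot = -4).
Before d := d + tot - 7: (not (d = 17)) -> (d = 2*tot + 5 -> tot = -4)
Before d := d + 5: (not (d = 12)) -> (d = 2*tot -> tot = -4)
Before skip: (not (d = 12)) -> (d = 2*tot -> tot = -4)
Then branch requires (not (d = 12)) -> (d = 2*tot + 12 -> tot = -10); else branch requires (not (d = 12)) -> (d = 6*tot - 12 -> 3*tot = 2).
Before the if: ((not (3*d > -3)) -> ((not (d = 12)) -> (d = 2*tot + 12 -> tot = -10))) and (3*d > -3 -> ((not (d = 12)) -> (d = 6*tot - 12 -> 3*tot = 2)))
Answer: WP = ((not (3*d > -3)) -> ((not (d = 12)) -> (d = 2*tot + 12 -> tot = -10))) and (3*d > -3 -> ((not (d = 12)) -> (d = 6*tot - 12 -> 3*tot = 2)))


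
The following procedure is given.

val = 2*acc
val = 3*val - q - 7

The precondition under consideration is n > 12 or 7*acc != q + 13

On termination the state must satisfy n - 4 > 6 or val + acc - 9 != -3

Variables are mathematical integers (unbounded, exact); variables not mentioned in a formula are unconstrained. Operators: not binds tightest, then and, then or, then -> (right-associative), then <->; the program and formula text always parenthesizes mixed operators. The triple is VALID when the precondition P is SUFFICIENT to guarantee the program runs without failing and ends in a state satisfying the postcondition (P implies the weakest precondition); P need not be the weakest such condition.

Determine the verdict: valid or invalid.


Working backward. After the program, the postcondition n - 4 > 6 or val + acc - 9 != -3 must hold; in canonical form it is n > 10 or acc + val != 6.
Before val := 3*val - q - 7: n > 10 or acc + 3*val != q + 13
Before val := 2*acc: n > 10 or 7*acc != q + 13
The weakest precondition is n > 10 or 7*acc != q + 13.
Check whether n > 12 or 7*acc != q + 13 implies it.
Every state satisfying the precondition satisfies the weakest precondition: the implication holds.
Answer: valid


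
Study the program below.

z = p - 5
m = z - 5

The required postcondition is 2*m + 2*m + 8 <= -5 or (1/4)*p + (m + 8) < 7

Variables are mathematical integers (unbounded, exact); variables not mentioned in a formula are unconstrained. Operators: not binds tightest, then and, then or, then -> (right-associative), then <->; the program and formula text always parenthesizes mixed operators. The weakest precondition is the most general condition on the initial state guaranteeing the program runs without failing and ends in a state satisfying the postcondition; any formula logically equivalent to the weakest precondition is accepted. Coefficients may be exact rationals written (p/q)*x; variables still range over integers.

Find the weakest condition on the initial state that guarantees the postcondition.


Working backward. After the program, the postcondition 2*m + 2*m + 8 <= -5 or (1/4)*p + (m + 8) < 7 must hold; in canonical form it is 4*m <= -13 or m + (1/4)*p < -1.
Before m := z - 5: 4*z <= 7 or (1/4)*p + z < 4
Before z := p - 5: 4*p <= 27 or (5/4)*p < 9
Answer: WP = 4*p <= 27 or (5/4)*p < 9


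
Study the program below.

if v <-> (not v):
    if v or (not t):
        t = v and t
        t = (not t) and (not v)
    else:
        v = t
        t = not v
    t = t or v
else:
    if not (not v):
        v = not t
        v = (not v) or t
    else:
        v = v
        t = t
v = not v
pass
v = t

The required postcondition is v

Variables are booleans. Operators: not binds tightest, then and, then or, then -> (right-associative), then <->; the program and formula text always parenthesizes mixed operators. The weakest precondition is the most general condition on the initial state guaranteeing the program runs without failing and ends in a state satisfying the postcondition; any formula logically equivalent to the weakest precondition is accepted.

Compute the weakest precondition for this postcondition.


Working backward. After the program, v must hold.
Before v := t: t
Before skip: t
Before v := not v: t
Then branch requires (v or (not t)) -> (((not (v and t)) and (not v)) or v); else branch requires (v -> t) and ((not v) -> t).
Before the if: ((v <-> (not v)) -> ((v or (not t)) -> (((not (v and t)) and (not v)) or v))) and ((not (v <-> (not v))) -> ((v -> t) and ((not v) -> t)))
Answer: WP = ((v <-> (not v)) -> ((v or (not t)) -> (((not (v and t)) and (not v)) or v))) and ((not (v <-> (not v))) -> ((v -> t) and ((not v) -> t)))


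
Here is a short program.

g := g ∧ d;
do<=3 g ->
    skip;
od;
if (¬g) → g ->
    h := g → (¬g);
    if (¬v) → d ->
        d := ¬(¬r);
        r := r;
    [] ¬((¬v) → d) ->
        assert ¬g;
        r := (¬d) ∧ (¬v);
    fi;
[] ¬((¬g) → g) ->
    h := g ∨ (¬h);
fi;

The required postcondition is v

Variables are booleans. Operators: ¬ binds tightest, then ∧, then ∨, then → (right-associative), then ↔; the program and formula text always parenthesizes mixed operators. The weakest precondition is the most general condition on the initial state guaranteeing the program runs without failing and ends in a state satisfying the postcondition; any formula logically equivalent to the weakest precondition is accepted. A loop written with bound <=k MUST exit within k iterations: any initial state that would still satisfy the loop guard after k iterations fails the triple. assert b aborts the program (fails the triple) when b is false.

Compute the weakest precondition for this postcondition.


Working backward. After the program, v must hold.
Then branch requires (((¬v) → d) → v) ∧ ((¬((¬v) → d)) → ((¬g) ∧ v)); else branch requires v.
Before the if: (((¬g) → g) → ((((¬v) → d) → v) ∧ ((¬((¬v) → d)) → ((¬g) ∧ v)))) ∧ ((¬((¬g) → g)) → v)
Before the loop (bound <=3), unroll the exhaustion recursion (WP_0 = exit-now case; WP_j = one more guarded iteration, up to j = 3):
  WP_0: (¬g) ∧ (((¬g) → g) → ((((¬v) → d) → v) ∧ ((¬((¬v) → d)) → ((¬g) ∧ v)))) ∧ ((¬((¬g) → g)) → v)
  WP_1: (g → ((¬g) ∧ (((¬g) → g) → ((((¬v) → d) → v) ∧ ((¬((¬v) → d)) → ((¬g) ∧ v)))) ∧ ((¬((¬g) → g)) → v))) ∧ ((¬g) → ((((¬g) → g) → ((((¬v) → d) → v) ∧ ((¬((¬v) → d)) → ((¬g) ∧ v)))) ∧ ((¬((¬g) → g)) → v)))
  WP_2: (g → ((g → ((¬g) ∧ (((¬g) → g) → ((((¬v) → d) → v) ∧ ((¬((¬v) → d)) → ((¬g) ∧ v)))) ∧ ((¬((¬g) → g)) → v))) ∧ ((¬g) → ((((¬g) → g) → ((((¬v) → d) → v) ∧ ((¬((¬v) → d)) → ((¬g) ∧ v)))) ∧ ((¬((¬g) → g)) → v))))) ∧ ((¬g) → ((((¬g) → g) → ((((¬v) → d) → v) ∧ ((¬((¬v) → d)) → ((¬g) ∧ v)))) ∧ ((¬((¬g) → g)) → v)))
  WP_3: (g → ((g → ((g → ((¬g) ∧ (((¬g) → g) → ((((¬v) → d) → v) ∧ ((¬((¬v) → d)) → ((¬g) ∧ v)))) ∧ ((¬((¬g) → g)) → v))) ∧ ((¬g) → ((((¬g) → g) → ((((¬v) → d) → v) ∧ ((¬((¬v) → d)) → ((¬g) ∧ v)))) ∧ ((¬((¬g) → g)) → v))))) ∧ ((¬g) → ((((¬g) → g) → ((((¬v) → d) → v) ∧ ((¬((¬v) → d)) → ((¬g) ∧ v)))) ∧ ((¬((¬g) → g)) → v))))) ∧ ((¬g) → ((((¬g) → g) → ((((¬v) → d) → v) ∧ ((¬((¬v) → d)) → ((¬g) ∧ v)))) ∧ ((¬((¬g) → g)) → v)))
So before the loop: (g → ((g → ((g → ((¬g) ∧ (((¬g) → g) → ((((¬v) → d) → v) ∧ ((¬((¬v) → d)) → ((¬g) ∧ v)))) ∧ ((¬((¬g) → g)) → v))) ∧ ((¬g) → ((((¬g) → g) → ((((¬v) → d) → v) ∧ ((¬((¬v) → d)) → ((¬g) ∧ v)))) ∧ ((¬((¬g) → g)) → v))))) ∧ ((¬g) → ((((¬g) → g) → ((((¬v) → d) → v) ∧ ((¬((¬v) → d)) → ((¬g) ∧ v)))) ∧ ((¬((¬g) → g)) → v))))) ∧ ((¬g) → ((((¬g) → g) → ((((¬v) → d) → v) ∧ ((¬((¬v) → d)) → ((¬g) ∧ v)))) ∧ ((¬((¬g) → g)) → v)))
Before g := g ∧ d: ((g ∧ d) → (((g ∧ d) → (((g ∧ d) → ((¬(g ∧ d)) ∧ (((¬(g ∧ d)) → (g ∧ d)) → ((((¬v) → d) → v) ∧ ((¬((¬v) → d)) → ((¬(g ∧ d)) ∧ v)))) ∧ ((¬((¬(g ∧ d)) → (g ∧ d))) → v))) ∧ ((¬(g ∧ d)) → ((((¬(g ∧ d)) → (g ∧ d)) → ((((¬v) → d) → v) ∧ ((¬((¬v) → d)) → ((¬(g ∧ d)) ∧ v)))) ∧ ((¬((¬(g ∧ d)) → (g ∧ d))) → v))))) ∧ ((¬(g ∧ d)) → ((((¬(g ∧ d)) → (g ∧ d)) → ((((¬v) → d) → v) ∧ ((¬((¬v) → d)) → ((¬(g ∧ d)) ∧ v)))) ∧ ((¬((¬(g ∧ d)) → (g ∧ d))) → v))))) ∧ ((¬(g ∧ d)) → ((((¬(g ∧ d)) → (g ∧ d)) → ((((¬v) → d) → v) ∧ ((¬((¬v) → d)) → ((¬(g ∧ d)) ∧ v)))) ∧ ((¬((¬(g ∧ d)) → (g ∧ d))) → v)))
Answer: WP = ((g ∧ d) → (((g ∧ d) → (((g ∧ d) → ((¬(g ∧ d)) ∧ (((¬(g ∧ d)) → (g ∧ d)) → ((((¬v) → d) → v) ∧ ((¬((¬v) → d)) → ((¬(g ∧ d)) ∧ v)))) ∧ ((¬((¬(g ∧ d)) → (g ∧ d))) → v))) ∧ ((¬(g ∧ d)) → ((((¬(g ∧ d)) → (g ∧ d)) → ((((¬v) → d) → v) ∧ ((¬((¬v) → d)) → ((¬(g ∧ d)) ∧ v)))) ∧ ((¬((¬(g ∧ d)) → (g ∧ d))) → v))))) ∧ ((¬(g ∧ d)) → ((((¬(g ∧ d)) → (g ∧ d)) → ((((¬v) → d) → v) ∧ ((¬((¬v) → d)) → ((¬(g ∧ d)) ∧ v)))) ∧ ((¬((¬(g ∧ d)) → (g ∧ d))) → v))))) ∧ ((¬(g ∧ d)) → ((((¬(g ∧ d)) → (g ∧ d)) → ((((¬v) → d) → v) ∧ ((¬((¬v) → d)) → ((¬(g ∧ d)) ∧ v)))) ∧ ((¬((¬(g ∧ d)) → (g ∧ d))) → v)))


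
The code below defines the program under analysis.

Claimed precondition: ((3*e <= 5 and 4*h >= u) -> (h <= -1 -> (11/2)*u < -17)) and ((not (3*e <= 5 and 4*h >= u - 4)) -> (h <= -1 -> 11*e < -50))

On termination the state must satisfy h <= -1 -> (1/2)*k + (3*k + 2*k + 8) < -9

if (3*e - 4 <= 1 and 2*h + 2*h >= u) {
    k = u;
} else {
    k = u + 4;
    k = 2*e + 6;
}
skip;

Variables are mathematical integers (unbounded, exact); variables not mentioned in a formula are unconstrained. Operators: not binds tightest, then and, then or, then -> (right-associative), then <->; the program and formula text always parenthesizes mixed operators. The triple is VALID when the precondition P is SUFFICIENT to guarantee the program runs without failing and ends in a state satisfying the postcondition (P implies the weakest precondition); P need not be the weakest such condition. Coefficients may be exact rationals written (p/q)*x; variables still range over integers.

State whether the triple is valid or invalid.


Working backward. After the program, the postcondition h <= -1 -> (1/2)*k + (3*k + 2*k + 8) < -9 must hold; in canonical form it is h <= -1 -> (11/2)*k < -17.
Before skip: h <= -1 -> (11/2)*k < -17
Then branch requires h <= -1 -> (11/2)*u < -17; else branch requires h <= -1 -> 11*e < -50.
Before the if: ((3*e <= 5 and 4*h >= u) -> (h <= -1 -> (11/2)*u < -17)) and ((not (3*e <= 5 and 4*h >= u)) -> (h <= -1 -> 11*e < -50))
The weakest precondition is ((3*e <= 5 and 4*h >= u) -> (h <= -1 -> (11/2)*u < -17)) and ((not (3*e <= 5 and 4*h >= u)) -> (h <= -1 -> 11*e < -50)).
Check whether ((3*e <= 5 and 4*h >= u) -> (h <= -1 -> (11/2)*u < -17)) and ((not (3*e <= 5 and 4*h >= u - 4)) -> (h <= -1 -> 11*e < -50)) implies it.
Countermodel: at the initial state e = 0, h = -1, u = 0, the precondition holds but the weakest precondition fails.
Answer: invalid


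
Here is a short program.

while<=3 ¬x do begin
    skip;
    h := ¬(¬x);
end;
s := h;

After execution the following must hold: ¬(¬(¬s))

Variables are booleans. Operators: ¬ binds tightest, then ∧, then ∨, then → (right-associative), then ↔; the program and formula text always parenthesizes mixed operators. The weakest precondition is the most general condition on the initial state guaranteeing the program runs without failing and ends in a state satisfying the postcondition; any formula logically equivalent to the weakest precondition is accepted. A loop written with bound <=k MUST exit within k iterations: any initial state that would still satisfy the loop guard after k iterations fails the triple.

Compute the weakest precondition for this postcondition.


Working backward. After the program, the postcondition ¬(¬(¬s)) must hold; in canonical form it is ¬s.
Before s := h: ¬h
Before the loop (bound <=3), unroll the exhaustion recursion (WP_0 = exit-now case; WP_j = one more guarded iteration, up to j = 3):
  WP_0: x ∧ (¬h)
  WP_1: x ∧ (x → (¬h))
  WP_2: ((¬x) → (x ∧ (x → (¬x)))) ∧ (x → (¬h))
  WP_3: ((¬x) → (((¬x) → (x ∧ (x → (¬x)))) ∧ (x → (¬x)))) ∧ (x → (¬h))
So before the loop: ((¬x) → (((¬x) → (x ∧ (x → (¬x)))) ∧ (x → (¬x)))) ∧ (x → (¬h))
Answer: WP = ((¬x) → (((¬x) → (x ∧ (x → (¬x)))) ∧ (x → (¬x)))) ∧ (x → (¬h))


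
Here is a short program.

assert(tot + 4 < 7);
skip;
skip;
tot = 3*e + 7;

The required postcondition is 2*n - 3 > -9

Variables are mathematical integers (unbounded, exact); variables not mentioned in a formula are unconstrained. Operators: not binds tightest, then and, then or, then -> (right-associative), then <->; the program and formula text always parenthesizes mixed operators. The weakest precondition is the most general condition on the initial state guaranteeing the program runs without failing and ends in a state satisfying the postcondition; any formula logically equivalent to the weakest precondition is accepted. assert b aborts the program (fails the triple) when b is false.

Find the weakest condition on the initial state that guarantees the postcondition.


Working backward. After the program, the postcondition 2*n - 3 > -9 must hold; in canonical form it is 2*n > -6.
Before tot := 3*e + 7: 2*n > -6
Before skip: 2*n > -6
Before skip: 2*n > -6
Before assert tot + 4 < 7: tot < 3 and 2*n > -6
Answer: WP = tot < 3 and 2*n > -6


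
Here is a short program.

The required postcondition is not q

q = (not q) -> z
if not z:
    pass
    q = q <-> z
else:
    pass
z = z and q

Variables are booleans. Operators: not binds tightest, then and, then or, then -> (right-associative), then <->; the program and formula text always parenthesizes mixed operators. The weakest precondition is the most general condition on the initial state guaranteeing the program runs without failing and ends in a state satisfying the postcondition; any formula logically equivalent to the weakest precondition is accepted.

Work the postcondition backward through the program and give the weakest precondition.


Working backward. After the program, not q must hold.
Before z := z and q: not q
Then branch requires not (q <-> z); else branch requires not q.
Before the if: ((not z) -> (not (q <-> z))) and (z -> (not q))
Before q := (not q) -> z: ((not z) -> (not (((not q) -> z) <-> z))) and (z -> (not ((not q) -> z)))
Answer: WP = ((not z) -> (not (((not q) -> z) <-> z))) and (z -> (not ((not q) -> z)))


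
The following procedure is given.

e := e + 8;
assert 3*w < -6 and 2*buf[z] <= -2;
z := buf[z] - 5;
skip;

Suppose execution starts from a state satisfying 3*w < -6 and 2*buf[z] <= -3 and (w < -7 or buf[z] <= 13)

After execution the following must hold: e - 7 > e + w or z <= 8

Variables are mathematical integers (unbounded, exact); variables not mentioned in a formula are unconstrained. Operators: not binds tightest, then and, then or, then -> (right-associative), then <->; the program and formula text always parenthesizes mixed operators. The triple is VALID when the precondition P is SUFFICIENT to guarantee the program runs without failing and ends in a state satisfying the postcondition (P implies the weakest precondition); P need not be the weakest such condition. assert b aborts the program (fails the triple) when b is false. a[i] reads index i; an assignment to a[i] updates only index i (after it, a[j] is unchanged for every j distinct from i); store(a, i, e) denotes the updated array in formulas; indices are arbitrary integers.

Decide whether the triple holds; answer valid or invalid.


Working backward. After the program, the postcondition e - 7 > e + w or z <= 8 must hold; in canonical form it is w < -7 or z <= 8.
Before skip: w < -7 or z <= 8
Before z := buf[z] - 5: w < -7 or buf[z] <= 13
Before assert 3*w < -6 and 2*buf[z] <= -2: 3*w < -6 and 2*buf[z] <= -2 and (w < -7 or buf[z] <= 13)
Before e := e + 8: 3*w < -6 and 2*buf[z] <= -2 and (w < -7 or buf[z] <= 13)
The weakest precondition is 3*w < -6 and 2*buf[z] <= -2 and (w < -7 or buf[z] <= 13).
Check whether 3*w < -6 and 2*buf[z] <= -3 and (w < -7 or buf[z] <= 13) implies it.
Every state satisfying the precondition satisfies the weakest precondition: the implication holds.
Answer: valid


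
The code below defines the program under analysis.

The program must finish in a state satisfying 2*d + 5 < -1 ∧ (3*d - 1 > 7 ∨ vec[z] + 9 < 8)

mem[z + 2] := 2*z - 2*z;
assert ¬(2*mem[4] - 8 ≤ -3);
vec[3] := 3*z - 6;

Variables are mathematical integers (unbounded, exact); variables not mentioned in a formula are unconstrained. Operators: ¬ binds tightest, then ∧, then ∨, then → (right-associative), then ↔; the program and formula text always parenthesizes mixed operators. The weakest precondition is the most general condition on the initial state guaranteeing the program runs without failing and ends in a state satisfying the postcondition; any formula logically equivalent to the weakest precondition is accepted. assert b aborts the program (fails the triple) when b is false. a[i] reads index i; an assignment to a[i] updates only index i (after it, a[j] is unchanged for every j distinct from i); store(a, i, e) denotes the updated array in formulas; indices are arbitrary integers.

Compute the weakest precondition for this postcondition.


Working backward. After the program, the postcondition 2*d + 5 < -1 ∧ (3*d - 1 > 7 ∨ vec[z] + 9 < 8) must hold; in canonical form it is 2*d < -6 ∧ (3*d > 8 ∨ vec[z] < -1).
Before vec[3] := 3*z - 6: 2*d < -6 ∧ (3*d > 8 ∨ store(vec, 3, 3*z - 6)[z] < -1)
Before assert ¬(2*mem[4] - 8 ≤ -3): (¬(2*mem[4] ≤ 5)) ∧ 2*d < -6 ∧ (3*d > 8 ∨ store(vec, 3, 3*z - 6)[z] < -1)
Before mem[z + 2] := 2*z - 2*z: (¬(2*store(mem, z + 2, 0)[4] ≤ 5)) ∧ 2*d < -6 ∧ (3*d > 8 ∨ store(vec, 3, 3*z - 6)[z] < -1)
Answer: WP = (¬(2*store(mem, z + 2, 0)[4] ≤ 5)) ∧ 2*d < -6 ∧ (3*d > 8 ∨ store(vec, 3, 3*z - 6)[z] < -1)


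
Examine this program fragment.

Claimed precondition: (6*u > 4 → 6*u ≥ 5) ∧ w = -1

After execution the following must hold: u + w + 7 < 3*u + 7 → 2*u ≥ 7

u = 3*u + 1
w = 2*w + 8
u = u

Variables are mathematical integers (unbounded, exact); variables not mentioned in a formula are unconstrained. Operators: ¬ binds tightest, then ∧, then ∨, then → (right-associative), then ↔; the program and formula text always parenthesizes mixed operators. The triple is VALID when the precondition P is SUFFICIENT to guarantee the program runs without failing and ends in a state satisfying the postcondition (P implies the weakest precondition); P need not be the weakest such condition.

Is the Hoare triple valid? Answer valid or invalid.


Working backward. After the program, the postcondition u + w + 7 < 3*u + 7 → 2*u ≥ 7 must hold; in canonical form it is w < 2*u → 2*u ≥ 7.
Before u := u: w < 2*u → 2*u ≥ 7
Before w := 2*w + 8: 2*w < 2*u - 8 → 2*u ≥ 7
Before u := 3*u + 1: 2*w < 6*u - 6 → 6*u ≥ 5
The weakest precondition is 2*w < 6*u - 6 → 6*u ≥ 5.
Check whether (6*u > 4 → 6*u ≥ 5) ∧ w = -1 implies it.
Every state satisfying the precondition satisfies the weakest precondition: the implication holds.
Answer: valid


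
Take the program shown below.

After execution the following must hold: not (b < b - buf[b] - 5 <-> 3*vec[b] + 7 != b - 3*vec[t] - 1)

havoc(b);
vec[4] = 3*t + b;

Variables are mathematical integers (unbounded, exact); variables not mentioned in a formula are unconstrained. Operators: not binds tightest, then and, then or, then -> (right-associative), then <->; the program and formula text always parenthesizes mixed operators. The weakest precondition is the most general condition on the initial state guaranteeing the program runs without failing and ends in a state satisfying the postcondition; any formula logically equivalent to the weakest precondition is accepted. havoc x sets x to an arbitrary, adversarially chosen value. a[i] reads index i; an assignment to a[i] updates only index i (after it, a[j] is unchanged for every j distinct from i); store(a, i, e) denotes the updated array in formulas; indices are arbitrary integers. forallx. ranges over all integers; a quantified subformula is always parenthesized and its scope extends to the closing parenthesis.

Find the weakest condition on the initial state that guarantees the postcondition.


Working backward. After the program, the postcondition not (b < b - buf[b] - 5 <-> 3*vec[b] + 7 != b - 3*vec[t] - 1) must hold; in canonical form it is not (buf[b] < -5 <-> 3*vec[b] + 3*vec[t] != b - 8).
Before vec[4] := 3*t + b: not (buf[b] < -5 <-> 3*store(vec, 4, b + 3*t)[b] + 3*store(vec, 4, b + 3*t)[t] != b - 8)
Before havoc b: forall b_1. (not (buf[b_1] < -5 <-> 3*store(vec, 4, b_1 + 3*t)[b_1] + 3*store(vec, 4, b_1 + 3*t)[t] != b_1 - 8))
Answer: WP = forall b_1. (not (buf[b_1] < -5 <-> 3*store(vec, 4, b_1 + 3*t)[b_1] + 3*store(vec, 4, b_1 + 3*t)[t] != b_1 - 8))


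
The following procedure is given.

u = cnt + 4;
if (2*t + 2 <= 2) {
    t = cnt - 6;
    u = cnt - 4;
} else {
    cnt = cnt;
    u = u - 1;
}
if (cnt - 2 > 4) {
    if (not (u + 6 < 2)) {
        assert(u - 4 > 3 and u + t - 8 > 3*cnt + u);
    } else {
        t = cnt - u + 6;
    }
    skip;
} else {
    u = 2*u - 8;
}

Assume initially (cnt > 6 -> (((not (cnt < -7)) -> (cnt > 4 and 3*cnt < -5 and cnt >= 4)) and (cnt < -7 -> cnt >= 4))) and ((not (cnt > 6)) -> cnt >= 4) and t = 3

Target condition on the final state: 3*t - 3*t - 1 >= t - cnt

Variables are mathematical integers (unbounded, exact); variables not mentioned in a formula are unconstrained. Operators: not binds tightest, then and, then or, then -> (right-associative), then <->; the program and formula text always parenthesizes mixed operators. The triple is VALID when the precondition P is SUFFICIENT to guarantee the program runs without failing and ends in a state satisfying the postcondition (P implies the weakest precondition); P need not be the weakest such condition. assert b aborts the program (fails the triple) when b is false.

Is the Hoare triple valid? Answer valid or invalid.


Working backward. After the program, the postcondition 3*t - 3*t - 1 >= t - cnt must hold; in canonical form it is cnt >= t + 1.
Then branch requires ((not (u < -4)) -> (u > 7 and t > 3*cnt + 8 and cnt >= t + 1)) and (u < -4 -> u >= 7); else branch requires cnt >= t + 1.
Before the if: (cnt > 6 -> (((not (u < -4)) -> (u > 7 and t > 3*cnt + 8 and cnt >= t + 1)) and (u < -4 -> u >= 7))) and ((not (cnt > 6)) -> cnt >= t + 1)
Then branch requires cnt > 6 -> (((not (cnt < 0)) -> (cnt > 11 and 2*cnt < -14)) and (cnt < 0 -> cnt >= 11)); else branch requires (cnt > 6 -> (((not (u < -3)) -> (u > 8 and t > 3*cnt + 8 and cnt >= t + 1)) and (u < -3 -> u >= 8))) and ((not (cnt > 6)) -> cnt >= t + 1).
Before the if: (2*t <= 0 -> (cnt > 6 -> (((not (cnt < 0)) -> (cnt > 11 and 2*cnt < -14)) and (cnt < 0 -> cnt >= 11)))) and ((not (2*t <= 0)) -> ((cnt > 6 -> (((not (u < -3)) -> (u > 8 and t > 3*cnt + 8 and cnt >= t + 1)) and (u < -3 -> u >= 8))) and ((not (cnt > 6)) -> cnt >= t + 1)))
Before u := cnt + 4: (2*t <= 0 -> (cnt > 6 -> (((not (cnt < 0)) -> (cnt > 11 and 2*cnt < -14)) and (cnt < 0 -> cnt >= 11)))) and ((not (2*t <= 0)) -> ((cnt > 6 -> (((not (cnt < -7)) -> (cnt > 4 and t > 3*cnt + 8 and cnt >= t + 1)) and (cnt < -7 -> cnt >= 4))) and ((not (cnt > 6)) -> cnt >= t + 1)))
The weakest precondition is (2*t <= 0 -> (cnt > 6 -> (((not (cnt < 0)) -> (cnt > 11 and 2*cnt < -14)) and (cnt < 0 -> cnt >= 11)))) and ((not (2*t <= 0)) -> ((cnt > 6 -> (((not (cnt < -7)) -> (cnt > 4 and t > 3*cnt + 8 and cnt >= t + 1)) and (cnt < -7 -> cnt >= 4))) and ((not (cnt > 6)) -> cnt >= t + 1))).
Check whether (cnt > 6 -> (((not (cnt < -7)) -> (cnt > 4 and 3*cnt < -5 and cnt >= 4)) and (cnt < -7 -> cnt >= 4))) and ((not (cnt > 6)) -> cnt >= 4) and t = 3 implies it.
Every state satisfying the precondition satisfies the weakest precondition: the implication holds.
Answer: valid
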